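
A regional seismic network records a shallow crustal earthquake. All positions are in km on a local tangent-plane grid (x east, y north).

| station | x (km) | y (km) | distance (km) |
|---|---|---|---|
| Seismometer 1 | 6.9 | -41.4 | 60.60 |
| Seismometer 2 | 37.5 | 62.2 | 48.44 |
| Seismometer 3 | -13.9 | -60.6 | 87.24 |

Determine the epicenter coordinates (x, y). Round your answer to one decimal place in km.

x ≈ 31.0 km, y ≈ 14.2 km

Circle about each station: (x − 6.9)² + (y + 41.4)² = 60.60²; (x − 37.5)² + (y − 62.2)² = 48.44²; (x + 13.9)² + (y + 60.6)² = 87.24².
Subtracting pairs of circle equations eliminates x²+y² and gives linear equations (the radical axes):
61.2 x + 207.2 y = 4839.45
-41.6 x − 38.4 y = -1834.46
Solving the 2×2 system: x ≈ 31.0, y ≈ 14.2 km.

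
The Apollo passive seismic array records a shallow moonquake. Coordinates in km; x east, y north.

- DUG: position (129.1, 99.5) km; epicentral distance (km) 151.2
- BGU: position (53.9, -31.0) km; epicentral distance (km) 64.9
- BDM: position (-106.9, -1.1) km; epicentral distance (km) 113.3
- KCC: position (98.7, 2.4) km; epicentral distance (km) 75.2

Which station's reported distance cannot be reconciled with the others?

Solve using three stations at a time. Using DUG, BGU, BDM (subtract circle equations pairwise → linear system) gives (x, y) ≈ (5.6, 12.3).
Distances from that point to each station vs reported:
  DUG: calculated 151.2 vs reported 151.2 → residual 0.0 km
  BGU: calculated 64.9 vs reported 64.9 → residual 0.0 km
  BDM: calculated 113.3 vs reported 113.3 → residual 0.0 km
  KCC: calculated 93.6 vs reported 75.2 → residual 18.4 km
DUG, BGU, BDM are mutually consistent (residuals ≈ 0); KCC is off by 18.4 km.

KCC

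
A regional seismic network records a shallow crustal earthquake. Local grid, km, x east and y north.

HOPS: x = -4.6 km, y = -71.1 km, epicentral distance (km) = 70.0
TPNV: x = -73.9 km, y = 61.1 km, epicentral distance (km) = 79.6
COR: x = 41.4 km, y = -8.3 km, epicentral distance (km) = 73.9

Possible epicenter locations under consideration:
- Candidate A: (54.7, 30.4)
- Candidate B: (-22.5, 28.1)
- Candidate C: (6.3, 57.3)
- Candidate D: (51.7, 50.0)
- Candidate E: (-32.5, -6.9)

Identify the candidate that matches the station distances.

Candidate E

For each candidate, compare |candidate − station| to the reported distance:
Candidate A: residuals HOPS 47.6, TPNV 52.6, COR 33.0 → max 52.6 km
Candidate B: residuals HOPS 30.8, TPNV 18.5, COR 0.4 → max 30.8 km
Candidate C: residuals HOPS 58.9, TPNV 0.7, COR 0.5 → max 58.9 km
Candidate D: residuals HOPS 63.5, TPNV 46.5, COR 14.7 → max 63.5 km
Candidate E: residuals HOPS 0.0, TPNV 0.0, COR 0.0 → max 0.0 km
Only Candidate E has all residuals ≈ 0.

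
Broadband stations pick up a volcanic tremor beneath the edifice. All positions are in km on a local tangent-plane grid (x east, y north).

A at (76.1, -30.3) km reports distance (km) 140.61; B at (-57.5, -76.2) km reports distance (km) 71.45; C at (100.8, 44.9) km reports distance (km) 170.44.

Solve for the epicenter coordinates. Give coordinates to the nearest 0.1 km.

-62.2 km east, -4.9 km north

Circle about each station: (x − 76.1)² + (y + 30.3)² = 140.61²; (x + 57.5)² + (y + 76.2)² = 71.45²; (x − 100.8)² + (y − 44.9)² = 170.44².
Subtracting the A equation from the B and C equations removes the quadratic terms:
-267.2 x − 91.8 y = 17069.46
49.4 x + 150.4 y = -3811.27
Solving the 2×2 system: x ≈ -62.2, y ≈ -4.9 km.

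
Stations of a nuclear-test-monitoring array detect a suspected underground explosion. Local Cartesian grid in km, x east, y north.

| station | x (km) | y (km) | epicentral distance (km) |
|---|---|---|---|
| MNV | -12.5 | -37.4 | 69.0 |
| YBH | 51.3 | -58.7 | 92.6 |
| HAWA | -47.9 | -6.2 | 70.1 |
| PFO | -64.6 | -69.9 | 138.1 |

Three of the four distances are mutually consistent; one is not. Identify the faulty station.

PFO

Solve using three stations at a time. Using MNV, YBH, HAWA (subtract circle equations pairwise → linear system) gives (x, y) ≈ (14.3, 26.3).
Distances from that point to each station vs reported:
  MNV: calculated 69.1 vs reported 69.0 → residual 0.1 km
  YBH: calculated 92.7 vs reported 92.6 → residual 0.1 km
  HAWA: calculated 70.2 vs reported 70.1 → residual 0.1 km
  PFO: calculated 124.4 vs reported 138.1 → residual 13.7 km
MNV, YBH, HAWA are mutually consistent (residuals ≈ 0); PFO is off by 13.7 km.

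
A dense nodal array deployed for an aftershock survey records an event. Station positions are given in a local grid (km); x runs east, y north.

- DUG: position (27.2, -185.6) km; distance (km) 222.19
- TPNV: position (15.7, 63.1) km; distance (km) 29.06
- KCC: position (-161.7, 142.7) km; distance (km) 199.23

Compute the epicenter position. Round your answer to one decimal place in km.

6.3 km east, 35.6 km north

Circle about each station: (x − 27.2)² + (y + 185.6)² = 222.19²; (x − 15.7)² + (y − 63.1)² = 29.06²; (x + 161.7)² + (y − 142.7)² = 199.23².
Subtracting pairs of circle equations eliminates x²+y² and gives linear equations (the radical axes):
-23.0 x + 497.4 y = 17564.81
-377.8 x + 656.6 y = 20998.78
Solving the 2×2 system: x ≈ 6.3, y ≈ 35.6 km.
Check against DUG (with the unrounded x, y): √((x − 27.2)²+(y + 185.6)²) = 222.19 ≈ 222.19 km. ✓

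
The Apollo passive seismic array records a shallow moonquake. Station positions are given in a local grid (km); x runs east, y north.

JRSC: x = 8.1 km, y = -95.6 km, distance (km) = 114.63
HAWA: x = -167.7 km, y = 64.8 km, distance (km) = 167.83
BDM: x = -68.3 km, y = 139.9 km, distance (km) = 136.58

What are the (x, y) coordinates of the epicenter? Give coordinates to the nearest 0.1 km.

-6.5 km east, 18.1 km north

Circle about each station: (x − 8.1)² + (y + 95.6)² = 114.63²; (x + 167.7)² + (y − 64.8)² = 167.83²; (x + 68.3)² + (y − 139.9)² = 136.58².
Subtracting the JRSC equation from the HAWA and BDM equations removes the quadratic terms:
-351.6 x + 320.8 y = 8090.49
-152.8 x + 471.0 y = 9517.87
Solving the 2×2 system: x ≈ -6.5, y ≈ 18.1 km.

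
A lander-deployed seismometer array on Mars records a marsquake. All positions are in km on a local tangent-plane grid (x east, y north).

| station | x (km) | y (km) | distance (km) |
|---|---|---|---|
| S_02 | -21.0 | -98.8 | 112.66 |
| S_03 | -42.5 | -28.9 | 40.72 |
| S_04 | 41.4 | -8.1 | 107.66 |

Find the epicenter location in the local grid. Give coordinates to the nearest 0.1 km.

x ≈ -65.5 km, y ≈ 4.7 km

Circle about each station: (x + 21.0)² + (y + 98.8)² = 112.66²; (x + 42.5)² + (y + 28.9)² = 40.72²; (x − 41.4)² + (y + 8.1)² = 107.66².
Subtracting pairs of circle equations eliminates x²+y² and gives linear equations (the radical axes):
-43.0 x + 139.8 y = 3473.18
124.8 x + 181.4 y = -7321.27
Solving the 2×2 system: x ≈ -65.5, y ≈ 4.7 km.
Check against S_02 (with the unrounded x, y): √((x + 21.0)²+(y + 98.8)²) = 112.66 ≈ 112.66 km. ✓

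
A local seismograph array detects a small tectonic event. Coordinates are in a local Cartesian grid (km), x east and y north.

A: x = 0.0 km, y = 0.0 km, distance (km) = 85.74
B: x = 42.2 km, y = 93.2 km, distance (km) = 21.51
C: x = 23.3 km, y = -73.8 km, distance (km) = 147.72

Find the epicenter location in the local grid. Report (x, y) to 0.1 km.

Circle about each station: x² + y² = 85.74²; (x − 42.2)² + (y − 93.2)² = 21.51²; (x − 23.3)² + (y + 73.8)² = 147.72².
Subtracting pairs of circle equations eliminates x²+y² and gives linear equations (the radical axes):
84.4 x + 186.4 y = 17355.75
46.6 x − 147.6 y = -8480.52
Solving the 2×2 system: x ≈ 46.4, y ≈ 72.1 km.

x ≈ 46.4 km, y ≈ 72.1 km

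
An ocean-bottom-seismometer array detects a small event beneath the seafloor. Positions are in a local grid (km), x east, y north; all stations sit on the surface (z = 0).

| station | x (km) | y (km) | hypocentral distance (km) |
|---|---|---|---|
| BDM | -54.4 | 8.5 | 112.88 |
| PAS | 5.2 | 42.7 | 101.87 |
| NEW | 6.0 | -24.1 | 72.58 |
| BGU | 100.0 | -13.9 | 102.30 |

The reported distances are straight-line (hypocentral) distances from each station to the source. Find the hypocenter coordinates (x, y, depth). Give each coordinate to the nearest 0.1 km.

Each station gives a sphere (x−x_i)² + (y−y_i)² + z² = d_i² (stations at z=0).
Subtracting the BDM sphere from PAS and NEW: z² cancels, leaving linear equations in x and y:
119.2 x + 68.4 y = 1183.12
120.8 x − 65.2 y = 5059.24
Solving: x ≈ 26.392, y ≈ -28.697 km (keep extra digits for the depth step; rounded: 26.4, -28.7).
Then from the BDM sphere: z² = 112.88² − (x + 54.4)² − (y − 8.5)² with x = 26.392, y = -28.697, so z ≈ 69.505 ≈ 69.5 km.

(26.4, -28.7, 69.5)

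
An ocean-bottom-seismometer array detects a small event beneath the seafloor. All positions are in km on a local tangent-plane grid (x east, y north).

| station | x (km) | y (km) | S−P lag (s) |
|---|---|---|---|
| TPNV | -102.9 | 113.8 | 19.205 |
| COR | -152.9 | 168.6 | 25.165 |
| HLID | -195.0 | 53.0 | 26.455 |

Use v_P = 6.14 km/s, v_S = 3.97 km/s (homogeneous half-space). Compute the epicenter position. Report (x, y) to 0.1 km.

(102.1, 46.6)

Distance from S−P lag: d = Δt · v_P v_S / (v_P − v_S) = Δt · (6.14·3.97)/(6.14−3.97) ≈ 11.2331·Δt.
So d_TPNV = 215.73, d_COR = 282.68, d_HLID = 297.17 km.
Circle about each station: (x + 102.9)² + (y − 113.8)² = 215.73²; (x + 152.9)² + (y − 168.6)² = 282.68²; (x + 195.0)² + (y − 53.0)² = 297.17².
Subtracting pairs of circle equations eliminates x²+y² and gives linear equations (the radical axes):
-100.0 x + 109.6 y = -5103.03
-184.2 x − 121.6 y = -24475.43
Solving the 2×2 system: x ≈ 102.1, y ≈ 46.6 km.
Check against TPNV (with the unrounded x, y): √((x + 102.9)²+(y − 113.8)²) = 215.74 ≈ 215.73 km. ✓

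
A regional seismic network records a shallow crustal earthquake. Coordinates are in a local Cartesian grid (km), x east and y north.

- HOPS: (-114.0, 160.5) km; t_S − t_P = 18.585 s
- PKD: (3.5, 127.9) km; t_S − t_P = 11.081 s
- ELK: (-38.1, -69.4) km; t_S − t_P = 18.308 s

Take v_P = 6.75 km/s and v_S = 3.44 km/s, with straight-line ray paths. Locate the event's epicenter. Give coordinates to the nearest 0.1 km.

(-32.3, 58.9)

Distance from S−P lag: d = Δt · v_P v_S / (v_P − v_S) = Δt · (6.75·3.44)/(6.75−3.44) ≈ 7.0151·Δt.
So d_HOPS = 130.38, d_PKD = 77.73, d_ELK = 128.43 km.
Circle about each station: (x + 114.0)² + (y − 160.5)² = 130.38²; (x − 3.5)² + (y − 127.9)² = 77.73²; (x + 38.1)² + (y + 69.4)² = 128.43².
Subtracting the HOPS equation from the PKD and ELK equations removes the quadratic terms:
235.0 x − 65.2 y = -11428.60
151.8 x − 459.8 y = -31983.60
Solving the 2×2 system: x ≈ -32.3, y ≈ 58.9 km.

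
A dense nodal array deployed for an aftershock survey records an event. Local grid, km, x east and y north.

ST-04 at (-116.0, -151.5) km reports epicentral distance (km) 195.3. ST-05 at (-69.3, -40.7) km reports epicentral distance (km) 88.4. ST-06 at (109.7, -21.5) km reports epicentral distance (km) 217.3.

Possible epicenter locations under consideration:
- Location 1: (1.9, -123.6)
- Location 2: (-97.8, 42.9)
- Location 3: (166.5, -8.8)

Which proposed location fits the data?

For each candidate, compare |candidate − station| to the reported distance:
Location 1: residuals ST-04 74.1, ST-05 20.9, ST-06 68.8 → max 74.1 km
Location 2: residuals ST-04 0.0, ST-05 0.1, ST-06 0.0 → max 0.1 km
Location 3: residuals ST-04 121.2, ST-05 149.5, ST-06 159.1 → max 159.1 km
Only Location 2 has all residuals ≈ 0.

Location 2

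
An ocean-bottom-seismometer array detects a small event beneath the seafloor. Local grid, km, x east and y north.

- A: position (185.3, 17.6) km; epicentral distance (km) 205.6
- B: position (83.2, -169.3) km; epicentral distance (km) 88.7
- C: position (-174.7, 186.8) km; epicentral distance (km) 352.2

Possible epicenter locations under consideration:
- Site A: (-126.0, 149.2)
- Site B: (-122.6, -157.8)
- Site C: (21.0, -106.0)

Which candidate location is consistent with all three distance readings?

Site C

For each candidate, compare |candidate − station| to the reported distance:
Site A: residuals A 132.4, B 292.4, C 290.7 → max 292.4 km
Site B: residuals A 148.8, B 117.4, C 3.7 → max 148.8 km
Site C: residuals A 0.0, B 0.0, C 0.0 → max 0.0 km
Only Site C has all residuals ≈ 0.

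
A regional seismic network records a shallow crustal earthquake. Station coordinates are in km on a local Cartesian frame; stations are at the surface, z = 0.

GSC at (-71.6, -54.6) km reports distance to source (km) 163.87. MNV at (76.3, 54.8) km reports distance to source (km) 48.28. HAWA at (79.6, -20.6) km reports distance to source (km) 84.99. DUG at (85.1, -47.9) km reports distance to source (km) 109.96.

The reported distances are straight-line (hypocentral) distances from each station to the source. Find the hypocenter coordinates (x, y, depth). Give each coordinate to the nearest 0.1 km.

(49.6, 48.3, 39.7)

Each station gives a sphere (x−x_i)² + (y−y_i)² + z² = d_i² (stations at z=0).
Subtracting the GSC sphere from MNV and HAWA: z² cancels, leaving linear equations in x and y:
295.8 x + 218.8 y = 25239.43
302.4 x + 68.0 y = 18282.88
Solving: x ≈ 49.598, y ≈ 48.302 km (keep extra digits for the depth step; rounded: 49.6, 48.3).
Then from the GSC sphere: z² = 163.87² − (x + 71.6)² − (y + 54.6)² with x = 49.598, y = 48.302, so z ≈ 39.694 ≈ 39.7 km.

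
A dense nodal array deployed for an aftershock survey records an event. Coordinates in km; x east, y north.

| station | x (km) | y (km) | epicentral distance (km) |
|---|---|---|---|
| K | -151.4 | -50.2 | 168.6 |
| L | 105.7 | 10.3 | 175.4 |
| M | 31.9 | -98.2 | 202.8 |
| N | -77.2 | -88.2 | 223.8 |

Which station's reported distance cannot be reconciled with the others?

N

Solve using three stations at a time. Using K, L, M (subtract circle equations pairwise → linear system) gives (x, y) ≈ (-52.4, 86.2).
Distances from that point to each station vs reported:
  K: calculated 168.6 vs reported 168.6 → residual 0.0 km
  L: calculated 175.4 vs reported 175.4 → residual 0.0 km
  M: calculated 202.8 vs reported 202.8 → residual 0.0 km
  N: calculated 176.2 vs reported 223.8 → residual 47.6 km
K, L, M are mutually consistent (residuals ≈ 0); N is off by 47.6 km.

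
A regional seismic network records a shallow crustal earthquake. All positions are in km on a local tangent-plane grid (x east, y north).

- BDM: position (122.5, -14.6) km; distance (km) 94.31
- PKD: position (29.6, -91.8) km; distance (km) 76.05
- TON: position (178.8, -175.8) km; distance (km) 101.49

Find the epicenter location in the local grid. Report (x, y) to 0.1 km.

Circle about each station: (x − 122.5)² + (y + 14.6)² = 94.31²; (x − 29.6)² + (y + 91.8)² = 76.05²; (x − 178.8)² + (y + 175.8)² = 101.49².
Subtracting the BDM equation from the PKD and TON equations removes the quadratic terms:
-185.8 x − 154.4 y = -2805.24
112.6 x − 322.4 y = 46249.83
Solving the 2×2 system: x ≈ 104.1, y ≈ -107.1 km.

104.1 km east, -107.1 km north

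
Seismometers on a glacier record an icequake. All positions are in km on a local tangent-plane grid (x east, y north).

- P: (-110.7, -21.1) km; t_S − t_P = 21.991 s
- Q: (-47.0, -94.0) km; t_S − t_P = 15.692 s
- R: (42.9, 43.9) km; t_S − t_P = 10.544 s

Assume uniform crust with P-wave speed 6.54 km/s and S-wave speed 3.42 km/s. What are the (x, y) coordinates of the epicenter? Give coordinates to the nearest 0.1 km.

46.6 km east, -31.6 km north

Distance from S−P lag: d = Δt · v_P v_S / (v_P − v_S) = Δt · (6.54·3.42)/(6.54−3.42) ≈ 7.1688·Δt.
So d_P = 157.65, d_Q = 112.49, d_R = 75.59 km.
Circle about each station: (x + 110.7)² + (y + 21.1)² = 157.65²; (x + 47.0)² + (y + 94.0)² = 112.49²; (x − 42.9)² + (y − 43.9)² = 75.59².
Subtracting the P equation from the Q and R equations removes the quadratic terms:
127.4 x − 145.8 y = 10544.82
307.2 x + 130.0 y = 10207.59
Solving the 2×2 system: x ≈ 46.6, y ≈ -31.6 km.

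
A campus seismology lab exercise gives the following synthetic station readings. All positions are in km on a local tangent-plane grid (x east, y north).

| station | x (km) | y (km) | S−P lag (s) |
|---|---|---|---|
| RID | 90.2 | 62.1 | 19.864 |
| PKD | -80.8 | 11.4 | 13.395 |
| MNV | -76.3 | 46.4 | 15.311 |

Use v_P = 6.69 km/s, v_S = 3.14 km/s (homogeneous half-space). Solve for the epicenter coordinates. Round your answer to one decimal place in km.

-4.0 km east, -8.2 km north

Distance from S−P lag: d = Δt · v_P v_S / (v_P − v_S) = Δt · (6.69·3.14)/(6.69−3.14) ≈ 5.9174·Δt.
So d_RID = 117.54, d_PKD = 79.26, d_MNV = 90.60 km.
Circle about each station: (x − 90.2)² + (y − 62.1)² = 117.54²; (x + 80.8)² + (y − 11.4)² = 79.26²; (x + 76.3)² + (y − 46.4)² = 90.60².
Subtracting the RID equation from the PKD and MNV equations removes the quadratic terms:
-342.0 x − 101.4 y = 2199.65
-333.0 x − 31.4 y = 1589.49
Solving the 2×2 system: x ≈ -4.0, y ≈ -8.2 km.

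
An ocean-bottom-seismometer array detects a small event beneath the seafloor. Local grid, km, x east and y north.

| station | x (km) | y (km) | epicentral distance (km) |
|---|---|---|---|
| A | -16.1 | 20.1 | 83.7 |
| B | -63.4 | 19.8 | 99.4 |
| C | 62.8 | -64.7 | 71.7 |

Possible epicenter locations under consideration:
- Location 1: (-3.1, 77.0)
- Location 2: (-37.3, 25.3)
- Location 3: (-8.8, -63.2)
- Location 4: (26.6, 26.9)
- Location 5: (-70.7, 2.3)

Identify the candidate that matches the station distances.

Location 3

For each candidate, compare |candidate − station| to the reported distance:
Location 1: residuals A 25.3, B 16.3, C 84.6 → max 84.6 km
Location 2: residuals A 61.9, B 72.7, C 62.9 → max 72.7 km
Location 3: residuals A 0.1, B 0.1, C 0.1 → max 0.1 km
Location 4: residuals A 40.5, B 9.1, C 26.8 → max 40.5 km
Location 5: residuals A 26.3, B 80.4, C 77.7 → max 80.4 km
Only Location 3 has all residuals ≈ 0.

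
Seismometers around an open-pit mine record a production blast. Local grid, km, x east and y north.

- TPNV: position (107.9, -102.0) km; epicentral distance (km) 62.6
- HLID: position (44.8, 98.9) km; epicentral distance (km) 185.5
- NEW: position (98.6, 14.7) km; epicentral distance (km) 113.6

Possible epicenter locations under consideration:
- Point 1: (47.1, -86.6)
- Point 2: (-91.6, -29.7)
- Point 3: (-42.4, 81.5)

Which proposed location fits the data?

For each candidate, compare |candidate − station| to the reported distance:
Point 1: residuals TPNV 0.1, HLID 0.0, NEW 0.0 → max 0.1 km
Point 2: residuals TPNV 149.6, HLID 2.0, NEW 81.7 → max 149.6 km
Point 3: residuals TPNV 174.6, HLID 96.6, NEW 42.4 → max 174.6 km
Only Point 1 has all residuals ≈ 0.

Point 1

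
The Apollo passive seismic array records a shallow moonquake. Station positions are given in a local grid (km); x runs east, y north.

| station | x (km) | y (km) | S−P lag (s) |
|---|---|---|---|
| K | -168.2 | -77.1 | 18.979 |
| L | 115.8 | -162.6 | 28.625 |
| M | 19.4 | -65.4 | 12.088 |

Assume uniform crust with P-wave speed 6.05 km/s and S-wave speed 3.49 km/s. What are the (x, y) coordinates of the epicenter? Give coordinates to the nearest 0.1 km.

Distance from S−P lag: d = Δt · v_P v_S / (v_P − v_S) = Δt · (6.05·3.49)/(6.05−3.49) ≈ 8.2479·Δt.
So d_K = 156.54, d_L = 236.09, d_M = 99.70 km.
Circle about each station: (x + 168.2)² + (y + 77.1)² = 156.54²; (x − 115.8)² + (y + 162.6)² = 236.09²; (x − 19.4)² + (y + 65.4)² = 99.70².
Subtracting pairs of circle equations eliminates x²+y² and gives linear equations (the radical axes):
568.0 x − 171.0 y = -25620.97
375.2 x + 23.4 y = -15017.45
Solving the 2×2 system: x ≈ -40.9, y ≈ 14.0 km.

-40.9 km east, 14.0 km north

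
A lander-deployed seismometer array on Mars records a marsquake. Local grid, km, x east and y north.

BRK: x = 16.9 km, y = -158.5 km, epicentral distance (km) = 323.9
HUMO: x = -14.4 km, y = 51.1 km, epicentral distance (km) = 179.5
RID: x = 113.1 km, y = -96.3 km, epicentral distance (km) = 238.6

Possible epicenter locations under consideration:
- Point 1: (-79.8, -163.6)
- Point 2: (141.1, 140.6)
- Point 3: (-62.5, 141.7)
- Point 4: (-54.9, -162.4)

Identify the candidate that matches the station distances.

Point 2

For each candidate, compare |candidate − station| to the reported distance:
Point 1: residuals BRK 227.1, HUMO 44.9, RID 34.3 → max 227.1 km
Point 2: residuals BRK 0.0, HUMO 0.1, RID 0.1 → max 0.1 km
Point 3: residuals BRK 13.4, HUMO 76.9, RID 57.2 → max 76.9 km
Point 4: residuals BRK 252.0, HUMO 37.8, RID 58.1 → max 252.0 km
Only Point 2 has all residuals ≈ 0.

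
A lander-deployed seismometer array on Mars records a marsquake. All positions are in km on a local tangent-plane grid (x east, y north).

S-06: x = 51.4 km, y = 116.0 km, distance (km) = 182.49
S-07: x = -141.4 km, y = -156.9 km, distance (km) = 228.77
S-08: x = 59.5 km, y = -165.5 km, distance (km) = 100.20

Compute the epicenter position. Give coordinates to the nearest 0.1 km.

(68.4, -65.7)

Circle about each station: (x − 51.4)² + (y − 116.0)² = 182.49²; (x + 141.4)² + (y + 156.9)² = 228.77²; (x − 59.5)² + (y + 165.5)² = 100.20².
Subtracting the S-06 equation from the S-07 and S-08 equations removes the quadratic terms:
-385.6 x − 545.8 y = 9480.50
16.2 x − 563.0 y = 38095.10
Solving the 2×2 system: x ≈ 68.4, y ≈ -65.7 km.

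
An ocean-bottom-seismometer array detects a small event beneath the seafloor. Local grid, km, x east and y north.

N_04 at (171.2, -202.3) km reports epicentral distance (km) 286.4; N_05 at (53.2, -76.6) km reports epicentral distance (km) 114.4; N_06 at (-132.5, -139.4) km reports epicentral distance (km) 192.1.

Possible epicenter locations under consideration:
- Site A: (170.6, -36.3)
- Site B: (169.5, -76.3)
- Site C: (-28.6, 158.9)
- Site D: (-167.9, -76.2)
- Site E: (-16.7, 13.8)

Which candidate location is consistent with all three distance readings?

For each candidate, compare |candidate − station| to the reported distance:
Site A: residuals N_04 120.4, N_05 9.7, N_06 128.1 → max 128.1 km
Site B: residuals N_04 160.4, N_05 1.9, N_06 116.4 → max 160.4 km
Site C: residuals N_04 126.4, N_05 134.9, N_06 123.8 → max 134.9 km
Site D: residuals N_04 75.4, N_05 106.7, N_06 119.7 → max 119.7 km
Site E: residuals N_04 0.0, N_05 0.1, N_06 0.1 → max 0.1 km
Only Site E has all residuals ≈ 0.

Site E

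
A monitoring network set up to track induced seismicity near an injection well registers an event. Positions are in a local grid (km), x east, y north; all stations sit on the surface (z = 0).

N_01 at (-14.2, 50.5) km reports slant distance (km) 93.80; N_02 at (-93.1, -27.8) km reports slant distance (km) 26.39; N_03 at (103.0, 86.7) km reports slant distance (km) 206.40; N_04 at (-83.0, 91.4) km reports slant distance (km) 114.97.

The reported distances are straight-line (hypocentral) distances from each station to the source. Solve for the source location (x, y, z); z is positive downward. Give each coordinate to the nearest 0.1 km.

(-71.8, -22.1, 14.5)

Each station gives a sphere (x−x_i)² + (y−y_i)² + z² = d_i² (stations at z=0).
Subtracting the N_01 sphere from N_02 and N_03: z² cancels, leaving linear equations in x and y:
-157.8 x − 156.6 y = 14790.57
234.4 x + 72.4 y = -18428.52
Solving: x ≈ -71.792, y ≈ -22.106 km (keep extra digits for the depth step; rounded: -71.8, -22.1).
Then from the N_01 sphere: z² = 93.80² − (x + 14.2)² − (y − 50.5)² with x = -71.792, y = -22.106, so z ≈ 14.490 ≈ 14.5 km.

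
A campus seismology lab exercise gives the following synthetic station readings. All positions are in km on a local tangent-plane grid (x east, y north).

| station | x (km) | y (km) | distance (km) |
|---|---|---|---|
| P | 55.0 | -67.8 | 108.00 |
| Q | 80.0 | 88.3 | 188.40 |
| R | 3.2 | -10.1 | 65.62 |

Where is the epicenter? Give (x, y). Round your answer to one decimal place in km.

(-51.0, -47.1)

Circle about each station: (x − 55.0)² + (y + 67.8)² = 108.00²; (x − 80.0)² + (y − 88.3)² = 188.40²; (x − 3.2)² + (y + 10.1)² = 65.62².
Subtracting pairs of circle equations eliminates x²+y² and gives linear equations (the radical axes):
50.0 x + 312.2 y = -17255.51
-103.6 x + 115.4 y = -151.57
Solving the 2×2 system: x ≈ -51.0, y ≈ -47.1 km.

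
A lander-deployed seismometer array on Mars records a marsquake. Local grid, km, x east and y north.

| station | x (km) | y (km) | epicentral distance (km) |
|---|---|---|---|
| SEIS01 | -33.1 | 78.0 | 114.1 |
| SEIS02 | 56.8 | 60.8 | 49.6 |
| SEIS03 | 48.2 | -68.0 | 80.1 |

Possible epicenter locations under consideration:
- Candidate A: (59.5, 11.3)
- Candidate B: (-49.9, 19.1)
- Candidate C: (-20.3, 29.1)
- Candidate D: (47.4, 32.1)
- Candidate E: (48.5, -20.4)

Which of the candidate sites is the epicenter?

Candidate A

For each candidate, compare |candidate − station| to the reported distance:
Candidate A: residuals SEIS01 0.0, SEIS02 0.0, SEIS03 0.0 → max 0.0 km
Candidate B: residuals SEIS01 52.9, SEIS02 65.0, SEIS03 51.1 → max 65.0 km
Candidate C: residuals SEIS01 63.6, SEIS02 33.8, SEIS03 38.7 → max 63.6 km
Candidate D: residuals SEIS01 21.4, SEIS02 19.4, SEIS03 20.0 → max 21.4 km
Candidate E: residuals SEIS01 13.7, SEIS02 32.0, SEIS03 32.5 → max 32.5 km
Only Candidate A has all residuals ≈ 0.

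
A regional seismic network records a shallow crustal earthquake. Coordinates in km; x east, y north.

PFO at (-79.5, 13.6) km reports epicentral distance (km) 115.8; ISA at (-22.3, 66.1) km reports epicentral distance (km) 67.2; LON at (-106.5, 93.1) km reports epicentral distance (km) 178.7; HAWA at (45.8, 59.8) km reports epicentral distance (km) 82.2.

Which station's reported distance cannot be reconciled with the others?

ISA

Solve using three stations at a time. Using PFO, LON, HAWA (subtract circle equations pairwise → linear system) gives (x, y) ≈ (31.0, -21.0).
Distances from that point to each station vs reported:
  PFO: calculated 115.8 vs reported 115.8 → residual 0.0 km
  ISA: calculated 102.1 vs reported 67.2 → residual 34.9 km
  LON: calculated 178.7 vs reported 178.7 → residual 0.0 km
  HAWA: calculated 82.2 vs reported 82.2 → residual 0.0 km
PFO, LON, HAWA are mutually consistent (residuals ≈ 0); ISA is off by 34.9 km.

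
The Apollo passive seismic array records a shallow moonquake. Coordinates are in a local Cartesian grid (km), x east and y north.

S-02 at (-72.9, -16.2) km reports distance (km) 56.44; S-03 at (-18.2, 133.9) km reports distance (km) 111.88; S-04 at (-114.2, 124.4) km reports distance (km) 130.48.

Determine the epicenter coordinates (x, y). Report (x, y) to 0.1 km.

Circle about each station: (x + 72.9)² + (y + 16.2)² = 56.44²; (x + 18.2)² + (y − 133.9)² = 111.88²; (x + 114.2)² + (y − 124.4)² = 130.48².
Subtracting pairs of circle equations eliminates x²+y² and gives linear equations (the radical axes):
109.4 x + 300.2 y = 3351.94
-82.6 x + 281.2 y = 9100.59
Solving the 2×2 system: x ≈ -32.2, y ≈ 22.9 km.
Check against S-02 (with the unrounded x, y): √((x + 72.9)²+(y + 16.2)²) = 56.44 ≈ 56.44 km. ✓

x ≈ -32.2 km, y ≈ 22.9 km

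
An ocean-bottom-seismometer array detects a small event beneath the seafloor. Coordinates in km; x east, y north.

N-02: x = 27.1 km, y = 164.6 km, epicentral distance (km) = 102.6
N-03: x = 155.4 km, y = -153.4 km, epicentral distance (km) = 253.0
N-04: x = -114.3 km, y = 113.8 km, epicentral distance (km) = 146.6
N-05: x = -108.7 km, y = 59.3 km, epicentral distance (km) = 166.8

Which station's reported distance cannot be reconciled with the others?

Solve using three stations at a time. Using N-02, N-03, N-04 (subtract circle equations pairwise → linear system) gives (x, y) ≈ (22.9, 62.1).
Distances from that point to each station vs reported:
  N-02: calculated 102.6 vs reported 102.6 → residual 0.0 km
  N-03: calculated 253.0 vs reported 253.0 → residual 0.0 km
  N-04: calculated 146.6 vs reported 146.6 → residual 0.0 km
  N-05: calculated 131.6 vs reported 166.8 → residual 35.2 km
N-02, N-03, N-04 are mutually consistent (residuals ≈ 0); N-05 is off by 35.2 km.

N-05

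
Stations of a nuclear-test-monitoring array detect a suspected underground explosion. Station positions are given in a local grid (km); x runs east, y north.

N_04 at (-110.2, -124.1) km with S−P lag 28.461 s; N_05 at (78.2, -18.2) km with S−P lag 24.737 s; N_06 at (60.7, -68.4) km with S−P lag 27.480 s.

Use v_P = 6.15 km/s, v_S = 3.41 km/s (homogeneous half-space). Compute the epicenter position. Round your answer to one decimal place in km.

Distance from S−P lag: d = Δt · v_P v_S / (v_P − v_S) = Δt · (6.15·3.41)/(6.15−3.41) ≈ 7.6538·Δt.
So d_N_04 = 217.84, d_N_05 = 189.33, d_N_06 = 210.33 km.
Circle about each station: (x + 110.2)² + (y + 124.1)² = 217.84²; (x − 78.2)² + (y + 18.2)² = 189.33²; (x − 60.7)² + (y + 68.4)² = 210.33².
Subtracting the N_04 equation from the N_05 and N_06 equations removes the quadratic terms:
376.8 x + 211.8 y = -9489.95
341.8 x + 111.4 y = -15966.24
Solving the 2×2 system: x ≈ -76.4, y ≈ 91.1 km.

x ≈ -76.4 km, y ≈ 91.1 km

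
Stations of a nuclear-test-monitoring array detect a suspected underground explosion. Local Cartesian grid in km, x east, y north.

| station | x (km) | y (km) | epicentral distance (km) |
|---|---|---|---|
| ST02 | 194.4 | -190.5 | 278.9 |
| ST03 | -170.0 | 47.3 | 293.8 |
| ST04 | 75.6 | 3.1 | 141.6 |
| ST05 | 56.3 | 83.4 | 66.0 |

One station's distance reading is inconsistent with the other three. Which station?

ST04

Solve using three stations at a time. Using ST02, ST03, ST05 (subtract circle equations pairwise → linear system) gives (x, y) ≈ (122.1, 78.8).
Distances from that point to each station vs reported:
  ST02: calculated 278.9 vs reported 278.9 → residual 0.0 km
  ST03: calculated 293.8 vs reported 293.8 → residual 0.0 km
  ST04: calculated 88.9 vs reported 141.6 → residual 52.7 km
  ST05: calculated 65.9 vs reported 66.0 → residual 0.1 km
ST02, ST03, ST05 are mutually consistent (residuals ≈ 0); ST04 is off by 52.7 km.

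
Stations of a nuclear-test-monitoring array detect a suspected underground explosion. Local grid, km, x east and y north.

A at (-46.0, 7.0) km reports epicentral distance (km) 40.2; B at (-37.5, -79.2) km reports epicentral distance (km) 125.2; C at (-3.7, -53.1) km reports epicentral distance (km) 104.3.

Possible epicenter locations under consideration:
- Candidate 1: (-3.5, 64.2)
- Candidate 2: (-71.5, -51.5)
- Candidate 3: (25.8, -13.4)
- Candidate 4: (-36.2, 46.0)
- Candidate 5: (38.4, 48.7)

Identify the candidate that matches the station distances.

Candidate 4

For each candidate, compare |candidate − station| to the reported distance:
Candidate 1: residuals A 31.1, B 22.2, C 13.0 → max 31.1 km
Candidate 2: residuals A 23.6, B 81.3, C 36.5 → max 81.3 km
Candidate 3: residuals A 34.4, B 33.9, C 54.8 → max 54.8 km
Candidate 4: residuals A 0.0, B 0.0, C 0.0 → max 0.0 km
Candidate 5: residuals A 53.9, B 23.5, C 5.9 → max 53.9 km
Only Candidate 4 has all residuals ≈ 0.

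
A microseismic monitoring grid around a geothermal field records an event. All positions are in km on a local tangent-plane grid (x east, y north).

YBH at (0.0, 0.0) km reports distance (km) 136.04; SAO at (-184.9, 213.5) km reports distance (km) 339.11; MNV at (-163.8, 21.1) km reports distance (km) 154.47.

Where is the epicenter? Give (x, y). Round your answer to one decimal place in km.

-81.0 km east, -109.3 km north

Circle about each station: x² + y² = 136.04²; (x + 184.9)² + (y − 213.5)² = 339.11²; (x + 163.8)² + (y − 21.1)² = 154.47².
Subtracting pairs of circle equations eliminates x²+y² and gives linear equations (the radical axes):
-369.8 x + 427.0 y = -16718.45
-327.6 x + 42.2 y = 21921.55
Solving the 2×2 system: x ≈ -81.0, y ≈ -109.3 km.
Check against YBH (with the unrounded x, y): √(x²+y²) = 136.04 ≈ 136.04 km. ✓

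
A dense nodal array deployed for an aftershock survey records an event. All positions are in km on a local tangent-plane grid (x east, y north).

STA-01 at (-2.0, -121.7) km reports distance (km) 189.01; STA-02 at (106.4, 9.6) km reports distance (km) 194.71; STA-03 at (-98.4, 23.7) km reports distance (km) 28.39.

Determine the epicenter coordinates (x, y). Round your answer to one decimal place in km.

(-84.4, 48.4)

Circle about each station: (x + 2.0)² + (y + 121.7)² = 189.01²; (x − 106.4)² + (y − 9.6)² = 194.71²; (x + 98.4)² + (y − 23.7)² = 28.39².
Subtracting the STA-01 equation from the STA-02 and STA-03 equations removes the quadratic terms:
216.8 x + 262.6 y = -5588.97
-192.8 x + 290.8 y = 30348.15
Solving the 2×2 system: x ≈ -84.4, y ≈ 48.4 km.
Check against STA-01 (with the unrounded x, y): √((x + 2.0)²+(y + 121.7)²) = 189.01 ≈ 189.01 km. ✓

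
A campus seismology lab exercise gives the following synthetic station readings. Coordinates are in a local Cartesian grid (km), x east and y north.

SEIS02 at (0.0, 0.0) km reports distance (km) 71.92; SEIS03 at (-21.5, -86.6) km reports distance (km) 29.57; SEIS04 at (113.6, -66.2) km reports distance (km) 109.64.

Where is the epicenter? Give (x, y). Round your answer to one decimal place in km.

x ≈ 4.1 km, y ≈ -71.8 km

Circle about each station: x² + y² = 71.92²; (x + 21.5)² + (y + 86.6)² = 29.57²; (x − 113.6)² + (y + 66.2)² = 109.64².
Subtracting pairs of circle equations eliminates x²+y² and gives linear equations (the radical axes):
-43.0 x − 173.2 y = 12259.91
227.2 x − 132.4 y = 10438.96
Solving the 2×2 system: x ≈ 4.1, y ≈ -71.8 km.
Check against SEIS02 (with the unrounded x, y): √(x²+y²) = 71.92 ≈ 71.92 km. ✓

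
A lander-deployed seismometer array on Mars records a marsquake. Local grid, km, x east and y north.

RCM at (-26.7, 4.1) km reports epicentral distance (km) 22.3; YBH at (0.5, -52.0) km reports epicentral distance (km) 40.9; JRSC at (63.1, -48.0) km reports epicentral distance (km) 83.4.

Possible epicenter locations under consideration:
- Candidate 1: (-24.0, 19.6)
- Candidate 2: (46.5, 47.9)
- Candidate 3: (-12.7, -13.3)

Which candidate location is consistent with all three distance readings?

For each candidate, compare |candidate − station| to the reported distance:
Candidate 1: residuals RCM 6.6, YBH 34.8, JRSC 26.9 → max 34.8 km
Candidate 2: residuals RCM 63.0, YBH 69.1, JRSC 13.9 → max 69.1 km
Candidate 3: residuals RCM 0.0, YBH 0.0, JRSC 0.0 → max 0.0 km
Only Candidate 3 has all residuals ≈ 0.

Candidate 3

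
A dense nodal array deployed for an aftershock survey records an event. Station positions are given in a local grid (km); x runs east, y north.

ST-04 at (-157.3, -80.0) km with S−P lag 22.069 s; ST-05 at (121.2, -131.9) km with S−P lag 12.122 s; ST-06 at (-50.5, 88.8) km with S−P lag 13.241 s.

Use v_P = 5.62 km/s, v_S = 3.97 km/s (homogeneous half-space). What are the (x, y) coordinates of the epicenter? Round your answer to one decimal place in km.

Distance from S−P lag: d = Δt · v_P v_S / (v_P − v_S) = Δt · (5.62·3.97)/(5.62−3.97) ≈ 13.5221·Δt.
So d_ST-04 = 298.42, d_ST-05 = 163.91, d_ST-06 = 179.05 km.
Circle about each station: (x + 157.3)² + (y + 80.0)² = 298.42²; (x − 121.2)² + (y + 131.9)² = 163.91²; (x + 50.5)² + (y − 88.8)² = 179.05².
Subtracting pairs of circle equations eliminates x²+y² and gives linear equations (the radical axes):
557.0 x − 103.8 y = 63131.77
213.6 x + 337.6 y = 36287.99
Solving the 2×2 system: x ≈ 119.3, y ≈ 32.0 km.
Check against ST-04 (with the unrounded x, y): √((x + 157.3)²+(y + 80.0)²) = 298.42 ≈ 298.42 km. ✓

x ≈ 119.3 km, y ≈ 32.0 km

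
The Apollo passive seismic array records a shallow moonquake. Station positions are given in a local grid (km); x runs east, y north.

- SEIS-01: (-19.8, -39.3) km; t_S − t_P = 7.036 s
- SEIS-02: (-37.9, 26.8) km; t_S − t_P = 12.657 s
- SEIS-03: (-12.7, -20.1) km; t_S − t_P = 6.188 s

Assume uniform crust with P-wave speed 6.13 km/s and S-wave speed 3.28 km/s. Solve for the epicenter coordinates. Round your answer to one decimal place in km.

29.3 km east, -32.0 km north

Distance from S−P lag: d = Δt · v_P v_S / (v_P − v_S) = Δt · (6.13·3.28)/(6.13−3.28) ≈ 7.0549·Δt.
So d_SEIS-01 = 49.64, d_SEIS-02 = 89.29, d_SEIS-03 = 43.66 km.
Circle about each station: (x + 19.8)² + (y + 39.3)² = 49.64²; (x + 37.9)² + (y − 26.8)² = 89.29²; (x + 12.7)² + (y + 20.1)² = 43.66².
Subtracting pairs of circle equations eliminates x²+y² and gives linear equations (the radical axes):
-36.2 x + 132.2 y = -5290.45
14.2 x + 38.4 y = -813.30
Solving the 2×2 system: x ≈ 29.3, y ≈ -32.0 km.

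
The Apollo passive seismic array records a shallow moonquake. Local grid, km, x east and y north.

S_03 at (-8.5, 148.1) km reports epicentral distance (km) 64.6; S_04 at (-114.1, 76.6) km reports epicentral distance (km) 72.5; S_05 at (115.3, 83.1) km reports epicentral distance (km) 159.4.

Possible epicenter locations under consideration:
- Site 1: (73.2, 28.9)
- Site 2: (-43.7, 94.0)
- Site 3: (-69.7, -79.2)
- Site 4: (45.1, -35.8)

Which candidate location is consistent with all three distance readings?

Site 2

For each candidate, compare |candidate − station| to the reported distance:
Site 1: residuals S_03 79.9, S_04 120.8, S_05 90.8 → max 120.8 km
Site 2: residuals S_03 0.1, S_04 0.0, S_05 0.0 → max 0.1 km
Site 3: residuals S_03 170.8, S_04 89.5, S_05 86.7 → max 170.8 km
Site 4: residuals S_03 127.0, S_04 122.4, S_05 21.3 → max 127.0 km
Only Site 2 has all residuals ≈ 0.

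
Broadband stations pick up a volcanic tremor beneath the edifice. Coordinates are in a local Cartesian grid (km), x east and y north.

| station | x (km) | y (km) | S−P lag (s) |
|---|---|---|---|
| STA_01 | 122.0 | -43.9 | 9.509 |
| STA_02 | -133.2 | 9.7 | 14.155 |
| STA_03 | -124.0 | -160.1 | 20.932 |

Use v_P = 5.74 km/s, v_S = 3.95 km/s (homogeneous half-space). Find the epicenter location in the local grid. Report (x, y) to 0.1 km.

x ≈ 42.3 km, y ≈ 46.4 km

Distance from S−P lag: d = Δt · v_P v_S / (v_P − v_S) = Δt · (5.74·3.95)/(5.74−3.95) ≈ 12.6665·Δt.
So d_STA_01 = 120.45, d_STA_02 = 179.29, d_STA_03 = 265.13 km.
Circle about each station: (x − 122.0)² + (y + 43.9)² = 120.45²; (x + 133.2)² + (y − 9.7)² = 179.29²; (x + 124.0)² + (y + 160.1)² = 265.13².
Subtracting the STA_01 equation from the STA_02 and STA_03 equations removes the quadratic terms:
-510.4 x + 107.2 y = -16611.58
-492.0 x − 232.4 y = -31588.91
Solving the 2×2 system: x ≈ 42.3, y ≈ 46.4 km.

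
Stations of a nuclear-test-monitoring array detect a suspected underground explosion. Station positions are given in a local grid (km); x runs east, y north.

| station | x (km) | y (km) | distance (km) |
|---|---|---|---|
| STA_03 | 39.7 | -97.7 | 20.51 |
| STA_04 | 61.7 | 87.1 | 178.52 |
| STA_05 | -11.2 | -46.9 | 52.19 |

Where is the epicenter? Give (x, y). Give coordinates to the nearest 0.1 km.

x ≈ 22.2 km, y ≈ -87.0 km

Circle about each station: (x − 39.7)² + (y + 97.7)² = 20.51²; (x − 61.7)² + (y − 87.1)² = 178.52²; (x + 11.2)² + (y + 46.9)² = 52.19².
Subtracting pairs of circle equations eliminates x²+y² and gives linear equations (the radical axes):
44.0 x + 369.6 y = -31176.81
-101.8 x + 101.6 y = -11099.47
Solving the 2×2 system: x ≈ 22.2, y ≈ -87.0 km.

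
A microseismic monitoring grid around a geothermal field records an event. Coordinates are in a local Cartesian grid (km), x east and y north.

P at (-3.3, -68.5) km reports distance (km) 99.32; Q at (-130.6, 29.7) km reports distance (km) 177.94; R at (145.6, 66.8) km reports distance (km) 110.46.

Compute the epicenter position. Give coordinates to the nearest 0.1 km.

Circle about each station: (x + 3.3)² + (y + 68.5)² = 99.32²; (x + 130.6)² + (y − 29.7)² = 177.94²; (x − 145.6)² + (y − 66.8)² = 110.46².
Subtracting the P equation from the Q and R equations removes the quadratic terms:
-254.6 x + 196.4 y = -8562.87
297.8 x + 270.6 y = 18621.51
Solving the 2×2 system: x ≈ 46.9, y ≈ 17.2 km.

x ≈ 46.9 km, y ≈ 17.2 km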